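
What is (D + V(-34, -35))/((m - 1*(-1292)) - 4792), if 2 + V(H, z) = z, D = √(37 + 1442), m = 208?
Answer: 37/3292 - √1479/3292 ≈ -0.00044282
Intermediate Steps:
D = √1479 ≈ 38.458
V(H, z) = -2 + z
(D + V(-34, -35))/((m - 1*(-1292)) - 4792) = (√1479 + (-2 - 35))/((208 - 1*(-1292)) - 4792) = (√1479 - 37)/((208 + 1292) - 4792) = (-37 + √1479)/(1500 - 4792) = (-37 + √1479)/(-3292) = (-37 + √1479)*(-1/3292) = 37/3292 - √1479/3292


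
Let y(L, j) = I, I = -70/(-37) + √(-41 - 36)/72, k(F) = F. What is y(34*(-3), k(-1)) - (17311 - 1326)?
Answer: -591375/37 + I*√77/72 ≈ -15983.0 + 0.12187*I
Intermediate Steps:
I = 70/37 + I*√77/72 (I = -70*(-1/37) + √(-77)*(1/72) = 70/37 + (I*√77)*(1/72) = 70/37 + I*√77/72 ≈ 1.8919 + 0.12187*I)
y(L, j) = 70/37 + I*√77/72
y(34*(-3), k(-1)) - (17311 - 1326) = (70/37 + I*√77/72) - (17311 - 1326) = (70/37 + I*√77/72) - 1*15985 = (70/37 + I*√77/72) - 15985 = -591375/37 + I*√77/72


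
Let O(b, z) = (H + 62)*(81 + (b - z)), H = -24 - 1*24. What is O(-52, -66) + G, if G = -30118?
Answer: -28788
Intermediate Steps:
H = -48 (H = -24 - 24 = -48)
O(b, z) = 1134 - 14*z + 14*b (O(b, z) = (-48 + 62)*(81 + (b - z)) = 14*(81 + b - z) = 1134 - 14*z + 14*b)
O(-52, -66) + G = (1134 - 14*(-66) + 14*(-52)) - 30118 = (1134 + 924 - 728) - 30118 = 1330 - 30118 = -28788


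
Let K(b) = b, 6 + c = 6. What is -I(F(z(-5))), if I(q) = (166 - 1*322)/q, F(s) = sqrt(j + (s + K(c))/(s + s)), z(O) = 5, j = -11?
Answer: -52*I*sqrt(42)/7 ≈ -48.143*I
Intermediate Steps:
c = 0 (c = -6 + 6 = 0)
F(s) = I*sqrt(42)/2 (F(s) = sqrt(-11 + (s + 0)/(s + s)) = sqrt(-11 + s/((2*s))) = sqrt(-11 + s*(1/(2*s))) = sqrt(-11 + 1/2) = sqrt(-21/2) = I*sqrt(42)/2)
I(q) = -156/q (I(q) = (166 - 322)/q = -156/q)
-I(F(z(-5))) = -(-156)/(I*sqrt(42)/2) = -(-156)*(-I*sqrt(42)/21) = -52*I*sqrt(42)/7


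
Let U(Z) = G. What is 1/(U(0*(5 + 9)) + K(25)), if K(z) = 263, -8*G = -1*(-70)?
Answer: 4/1017 ≈ 0.0039331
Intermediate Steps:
G = -35/4 (G = -(-1)*(-70)/8 = -⅛*70 = -35/4 ≈ -8.7500)
U(Z) = -35/4
1/(U(0*(5 + 9)) + K(25)) = 1/(-35/4 + 263) = 1/(1017/4) = 4/1017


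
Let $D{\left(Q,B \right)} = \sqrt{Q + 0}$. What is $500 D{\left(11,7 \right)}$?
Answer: $500 \sqrt{11} \approx 1658.3$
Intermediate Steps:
$D{\left(Q,B \right)} = \sqrt{Q}$
$500 D{\left(11,7 \right)} = 500 \sqrt{11}$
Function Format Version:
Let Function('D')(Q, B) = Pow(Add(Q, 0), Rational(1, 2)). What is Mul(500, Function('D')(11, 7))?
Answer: Mul(500, Pow(11, Rational(1, 2))) ≈ 1658.3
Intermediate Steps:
Function('D')(Q, B) = Pow(Q, Rational(1, 2))
Mul(500, Function('D')(11, 7)) = Mul(500, Pow(11, Rational(1, 2)))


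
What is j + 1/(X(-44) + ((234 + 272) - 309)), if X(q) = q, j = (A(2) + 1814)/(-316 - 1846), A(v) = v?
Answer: -137843/165393 ≈ -0.83343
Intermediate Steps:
j = -908/1081 (j = (2 + 1814)/(-316 - 1846) = 1816/(-2162) = 1816*(-1/2162) = -908/1081 ≈ -0.83996)
j + 1/(X(-44) + ((234 + 272) - 309)) = -908/1081 + 1/(-44 + ((234 + 272) - 309)) = -908/1081 + 1/(-44 + (506 - 309)) = -908/1081 + 1/(-44 + 197) = -908/1081 + 1/153 = -137843/165393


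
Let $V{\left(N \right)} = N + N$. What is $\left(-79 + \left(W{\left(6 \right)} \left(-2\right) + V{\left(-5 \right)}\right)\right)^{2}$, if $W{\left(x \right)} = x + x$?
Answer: $12769$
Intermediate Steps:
$W{\left(x \right)} = 2 x$
$V{\left(N \right)} = 2 N$
$\left(-79 + \left(W{\left(6 \right)} \left(-2\right) + V{\left(-5 \right)}\right)\right)^{2} = \left(-79 + \left(2 \cdot 6 \left(-2\right) + 2 \left(-5\right)\right)\right)^{2} = \left(-79 + \left(12 \left(-2\right) - 10\right)\right)^{2} = \left(-79 - 34\right)^{2} = \left(-113\right)^{2} = 12769$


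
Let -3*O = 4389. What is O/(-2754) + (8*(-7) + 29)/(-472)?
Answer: 382447/649944 ≈ 0.58843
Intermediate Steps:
O = -1463 (O = -1/3*4389 = -1463)
O/(-2754) + (8*(-7) + 29)/(-472) = -1463/(-2754) + (8*(-7) + 29)/(-472) = -1463*(-1/2754) + (-56 + 29)*(-1/472) = 1463/2754 - 27*(-1/472) = 1463/2754 + 27/472 = 382447/649944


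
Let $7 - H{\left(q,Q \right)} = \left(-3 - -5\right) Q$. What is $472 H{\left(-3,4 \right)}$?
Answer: $-472$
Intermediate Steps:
$H{\left(q,Q \right)} = 7 - 2 Q$ ($H{\left(q,Q \right)} = 7 - \left(-3 - -5\right) Q = 7 - \left(-3 + 5\right) Q = 7 - 2 Q$)
$472 H{\left(-3,4 \right)} = 472 \left(7 - 8\right) = 472 \left(-1\right) = -472$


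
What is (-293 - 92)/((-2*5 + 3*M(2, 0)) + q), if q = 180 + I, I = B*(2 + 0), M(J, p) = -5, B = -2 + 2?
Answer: -77/31 ≈ -2.4839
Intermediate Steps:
B = 0
I = 0 (I = 0*(2 + 0) = 0*2 = 0)
q = 180 (q = 180 + 0 = 180)
(-293 - 92)/((-2*5 + 3*M(2, 0)) + q) = (-293 - 92)/((-2*5 + 3*(-5)) + 180) = -385/((-10 - 15) + 180) = -385/(-25 + 180) = -385/155 = -385*1/155 = -77/31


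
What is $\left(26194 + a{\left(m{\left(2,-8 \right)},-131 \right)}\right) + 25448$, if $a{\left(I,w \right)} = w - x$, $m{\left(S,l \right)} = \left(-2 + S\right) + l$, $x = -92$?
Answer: $51603$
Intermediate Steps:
$m{\left(S,l \right)} = -2 + S + l$
$a{\left(I,w \right)} = 92 + w$ ($a{\left(I,w \right)} = w - -92 = w + 92 = 92 + w$)
$\left(26194 + a{\left(m{\left(2,-8 \right)},-131 \right)}\right) + 25448 = \left(26194 + \left(92 - 131\right)\right) + 25448 = \left(26194 - 39\right) + 25448 = 26155 + 25448 = 51603$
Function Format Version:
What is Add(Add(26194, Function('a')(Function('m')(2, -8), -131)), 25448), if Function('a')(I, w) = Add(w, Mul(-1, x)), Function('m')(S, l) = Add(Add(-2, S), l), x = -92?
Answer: 51603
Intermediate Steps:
Function('m')(S, l) = Add(-2, S, l)
Function('a')(I, w) = Add(92, w) (Function('a')(I, w) = Add(w, Mul(-1, -92)) = Add(w, 92) = Add(92, w))
Add(Add(26194, Function('a')(Function('m')(2, -8), -131)), 25448) = Add(Add(26194, Add(92, -131)), 25448) = Add(Add(26194, -39), 25448) = Add(26155, 25448) = 51603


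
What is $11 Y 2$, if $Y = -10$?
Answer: $-220$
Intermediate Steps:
$11 Y 2 = 11 \left(-10\right) 2 = \left(-110\right) 2 = -220$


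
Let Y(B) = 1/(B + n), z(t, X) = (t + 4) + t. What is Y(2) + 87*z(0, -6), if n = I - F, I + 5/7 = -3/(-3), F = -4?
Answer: 15319/44 ≈ 348.16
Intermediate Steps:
z(t, X) = 4 + 2*t (z(t, X) = (4 + t) + t = 4 + 2*t)
I = 2/7 (I = -5/7 - 3/(-3) = -5/7 - 3*(-⅓) = -5/7 + 1 = 2/7 ≈ 0.28571)
n = 30/7 (n = 2/7 - 1*(-4) = 2/7 + 4 = 30/7 ≈ 4.2857)
Y(B) = 1/(30/7 + B) (Y(B) = 1/(B + 30/7) = 1/(30/7 + B))
Y(2) + 87*z(0, -6) = 7/(30 + 7*2) + 87*(4 + 2*0) = 7/(30 + 14) + 87*(4 + 0) = 7/44 + 87*4 = 7*(1/44) + 348 = 7/44 + 348 = 15319/44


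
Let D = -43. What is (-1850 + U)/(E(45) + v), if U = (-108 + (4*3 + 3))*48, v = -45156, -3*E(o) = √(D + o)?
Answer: 183288204/1310827073 - 1353*√2/1310827073 ≈ 0.13982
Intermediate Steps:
E(o) = -√(-43 + o)/3
U = -4464 (U = (-108 + (12 + 3))*48 = (-108 + 15)*48 = -93*48 = -4464)
(-1850 + U)/(E(45) + v) = (-1850 - 4464)/(-√(-43 + 45)/3 - 45156) = -6314/(-√2/3 - 45156) = -6314/(-45156 - √2/3)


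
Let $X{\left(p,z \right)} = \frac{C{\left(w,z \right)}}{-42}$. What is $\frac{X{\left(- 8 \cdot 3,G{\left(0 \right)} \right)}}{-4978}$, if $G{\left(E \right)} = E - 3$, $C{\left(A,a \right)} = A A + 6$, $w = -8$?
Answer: $\frac{5}{14934} \approx 0.00033481$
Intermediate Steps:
$C{\left(A,a \right)} = 6 + A^{2}$ ($C{\left(A,a \right)} = A^{2} + 6 = 6 + A^{2}$)
$G{\left(E \right)} = -3 + E$ ($G{\left(E \right)} = E - 3 = -3 + E$)
$X{\left(p,z \right)} = - \frac{5}{3}$ ($X{\left(p,z \right)} = \frac{6 + \left(-8\right)^{2}}{-42} = \left(6 + 64\right) \left(- \frac{1}{42}\right) = 70 \left(- \frac{1}{42}\right) = - \frac{5}{3}$)
$\frac{X{\left(- 8 \cdot 3,G{\left(0 \right)} \right)}}{-4978} = - \frac{5}{3 \left(-4978\right)} = \left(- \frac{5}{3}\right) \left(- \frac{1}{4978}\right) = \frac{5}{14934}$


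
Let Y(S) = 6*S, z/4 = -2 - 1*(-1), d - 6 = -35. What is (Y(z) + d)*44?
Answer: -2332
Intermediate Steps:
d = -29 (d = 6 - 35 = -29)
z = -4 (z = 4*(-2 - 1*(-1)) = 4*(-2 + 1) = 4*(-1) = -4)
(Y(z) + d)*44 = (6*(-4) - 29)*44 = (-24 - 29)*44 = -53*44 = -2332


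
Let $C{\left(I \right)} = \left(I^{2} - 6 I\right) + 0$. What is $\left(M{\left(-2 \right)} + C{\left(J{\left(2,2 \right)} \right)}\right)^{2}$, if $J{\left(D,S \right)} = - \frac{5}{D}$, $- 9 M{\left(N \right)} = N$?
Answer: $\frac{597529}{1296} \approx 461.06$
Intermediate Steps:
$M{\left(N \right)} = - \frac{N}{9}$
$C{\left(I \right)} = I^{2} - 6 I$
$\left(M{\left(-2 \right)} + C{\left(J{\left(2,2 \right)} \right)}\right)^{2} = \left(\left(- \frac{1}{9}\right) \left(-2\right) + - \frac{5}{2} \left(-6 - \frac{5}{2}\right)\right)^{2} = \left(\frac{2}{9} + \left(-5\right) \frac{1}{2} \left(-6 - \frac{5}{2}\right)\right)^{2} = \left(\frac{2}{9} - \frac{5 \left(-6 - \frac{5}{2}\right)}{2}\right)^{2} = \left(\frac{2}{9} - - \frac{85}{4}\right)^{2} = \left(\frac{2}{9} + \frac{85}{4}\right)^{2} = \left(\frac{773}{36}\right)^{2} = \frac{597529}{1296}$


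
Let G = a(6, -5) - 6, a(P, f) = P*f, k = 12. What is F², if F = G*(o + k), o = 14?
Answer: 876096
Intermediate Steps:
G = -36 (G = 6*(-5) - 6 = -30 - 6 = -36)
F = -936 (F = -36*(14 + 12) = -36*26 = -936)
F² = (-936)² = 876096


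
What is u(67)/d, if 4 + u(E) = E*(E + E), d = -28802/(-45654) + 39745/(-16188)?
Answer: -1105367891208/224711909 ≈ -4919.0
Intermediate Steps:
d = -224711909/123174492 (d = -28802*(-1/45654) + 39745*(-1/16188) = 14401/22827 - 39745/16188 = -224711909/123174492 ≈ -1.8243)
u(E) = -4 + 2*E**2 (u(E) = -4 + E*(E + E) = -4 + E*(2*E) = -4 + 2*E**2)
u(67)/d = (-4 + 2*67**2)/(-224711909/123174492) = (-4 + 2*4489)*(-123174492/224711909) = (-4 + 8978)*(-123174492/224711909) = 8974*(-123174492/224711909) = -1105367891208/224711909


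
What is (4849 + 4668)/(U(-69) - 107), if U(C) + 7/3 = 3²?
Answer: -28551/301 ≈ -94.854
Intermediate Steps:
U(C) = 20/3 (U(C) = -7/3 + 3² = -7/3 + 9 = 20/3)
(4849 + 4668)/(U(-69) - 107) = (4849 + 4668)/(20/3 - 107) = 9517/(-301/3) = 9517*(-3/301) = -28551/301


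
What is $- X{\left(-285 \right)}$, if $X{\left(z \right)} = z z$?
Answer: $-81225$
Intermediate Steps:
$X{\left(z \right)} = z^{2}$
$- X{\left(-285 \right)} = - \left(-285\right)^{2} = \left(-1\right) 81225 = -81225$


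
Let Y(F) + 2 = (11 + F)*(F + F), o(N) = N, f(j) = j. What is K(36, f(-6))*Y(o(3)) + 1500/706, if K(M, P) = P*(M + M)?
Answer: -12503922/353 ≈ -35422.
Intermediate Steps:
Y(F) = -2 + 2*F*(11 + F) (Y(F) = -2 + (11 + F)*(F + F) = -2 + (11 + F)*(2*F) = -2 + 2*F*(11 + F))
K(M, P) = 2*M*P (K(M, P) = P*(2*M) = 2*M*P)
K(36, f(-6))*Y(o(3)) + 1500/706 = (2*36*(-6))*(-2 + 2*3² + 22*3) + 1500/706 = -432*(-2 + 2*9 + 66) + 1500*(1/706) = -432*(-2 + 18 + 66) + 750/353 = -432*82 + 750/353 = -35424 + 750/353 = -12503922/353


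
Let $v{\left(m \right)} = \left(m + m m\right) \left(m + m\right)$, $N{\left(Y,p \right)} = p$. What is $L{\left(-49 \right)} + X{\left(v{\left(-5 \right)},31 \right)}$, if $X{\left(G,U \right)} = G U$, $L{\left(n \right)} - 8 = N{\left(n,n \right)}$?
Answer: $-6241$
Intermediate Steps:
$L{\left(n \right)} = 8 + n$
$v{\left(m \right)} = 2 m \left(m + m^{2}\right)$ ($v{\left(m \right)} = \left(m + m^{2}\right) 2 m = 2 m \left(m + m^{2}\right)$)
$L{\left(-49 \right)} + X{\left(v{\left(-5 \right)},31 \right)} = \left(8 - 49\right) + 2 \left(-5\right)^{2} \left(1 - 5\right) 31 = -41 + 2 \cdot 25 \left(-4\right) 31 = -41 - 6200 = -6241$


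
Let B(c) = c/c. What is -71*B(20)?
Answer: -71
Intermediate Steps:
B(c) = 1
-71*B(20) = -71*1 = -71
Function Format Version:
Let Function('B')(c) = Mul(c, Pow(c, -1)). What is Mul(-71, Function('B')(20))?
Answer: -71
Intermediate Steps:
Function('B')(c) = 1
Mul(-71, Function('B')(20)) = Mul(-71, 1) = -71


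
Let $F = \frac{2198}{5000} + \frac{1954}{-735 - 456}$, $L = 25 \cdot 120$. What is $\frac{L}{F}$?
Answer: $- \frac{8932500000}{3576091} \approx -2497.8$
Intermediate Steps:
$L = 3000$
$F = - \frac{3576091}{2977500}$ ($F = 2198 \cdot \frac{1}{5000} + \frac{1954}{-1191} = \frac{1099}{2500} + 1954 \left(- \frac{1}{1191}\right) = \frac{1099}{2500} - \frac{1954}{1191} = - \frac{3576091}{2977500} \approx -1.201$)
$\frac{L}{F} = \frac{3000}{- \frac{3576091}{2977500}} = 3000 \left(- \frac{2977500}{3576091}\right) = - \frac{8932500000}{3576091}$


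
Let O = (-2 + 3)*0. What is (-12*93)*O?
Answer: 0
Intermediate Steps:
O = 0 (O = 1*0 = 0)
(-12*93)*O = -12*93*0 = -1116*0 = 0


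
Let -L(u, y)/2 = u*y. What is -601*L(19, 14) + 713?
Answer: 320445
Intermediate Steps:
L(u, y) = -2*u*y
-601*L(19, 14) + 713 = -(-1202)*19*14 + 713 = -601*(-532) + 713 = 319732 + 713 = 320445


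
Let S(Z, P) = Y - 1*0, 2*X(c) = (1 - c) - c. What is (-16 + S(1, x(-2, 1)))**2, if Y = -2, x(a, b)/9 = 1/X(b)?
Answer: 324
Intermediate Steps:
X(c) = 1/2 - c (X(c) = ((1 - c) - c)/2 = (1 - 2*c)/2 = 1/2 - c)
x(a, b) = 9/(1/2 - b)
S(Z, P) = -2 (S(Z, P) = -2 - 1*0 = -2 + 0 = -2)
(-16 + S(1, x(-2, 1)))**2 = (-16 - 2)**2 = (-18)**2 = 324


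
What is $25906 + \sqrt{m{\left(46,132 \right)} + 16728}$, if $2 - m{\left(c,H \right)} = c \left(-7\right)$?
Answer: $25906 + 14 \sqrt{87} \approx 26037.0$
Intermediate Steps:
$m{\left(c,H \right)} = 2 + 7 c$ ($m{\left(c,H \right)} = 2 - c \left(-7\right) = 2 - - 7 c = 2 + 7 c$)
$25906 + \sqrt{m{\left(46,132 \right)} + 16728} = 25906 + \sqrt{\left(2 + 7 \cdot 46\right) + 16728} = 25906 + \sqrt{\left(2 + 322\right) + 16728} = 25906 + \sqrt{324 + 16728} = 25906 + \sqrt{17052} = 25906 + 14 \sqrt{87}$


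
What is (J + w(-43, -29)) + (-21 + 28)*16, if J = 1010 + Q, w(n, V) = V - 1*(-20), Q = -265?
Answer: 848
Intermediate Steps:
w(n, V) = 20 + V (w(n, V) = V + 20 = 20 + V)
J = 745 (J = 1010 - 265 = 745)
(J + w(-43, -29)) + (-21 + 28)*16 = (745 + (20 - 29)) + (-21 + 28)*16 = (745 - 9) + 7*16 = 736 + 112 = 848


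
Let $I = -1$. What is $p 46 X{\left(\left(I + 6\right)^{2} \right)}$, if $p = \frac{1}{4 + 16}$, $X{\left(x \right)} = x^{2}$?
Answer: $\frac{2875}{2} \approx 1437.5$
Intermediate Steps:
$p = \frac{1}{20} \approx 0.05$
$p 46 X{\left(\left(I + 6\right)^{2} \right)} = \frac{1}{20} \cdot 46 \left(\left(-1 + 6\right)^{2}\right)^{2} = \frac{23 \left(5^{2}\right)^{2}}{10} = \frac{23 \cdot 25^{2}}{10} = \frac{23}{10} \cdot 625 = \frac{2875}{2}$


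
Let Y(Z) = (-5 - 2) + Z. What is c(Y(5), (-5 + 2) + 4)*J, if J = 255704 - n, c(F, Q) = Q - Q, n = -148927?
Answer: 0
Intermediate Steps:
Y(Z) = -7 + Z
c(F, Q) = 0
J = 404631 (J = 255704 - 1*(-148927) = 255704 + 148927 = 404631)
c(Y(5), (-5 + 2) + 4)*J = 0*404631 = 0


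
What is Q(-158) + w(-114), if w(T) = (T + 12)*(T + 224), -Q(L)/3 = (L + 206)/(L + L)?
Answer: -886344/79 ≈ -11220.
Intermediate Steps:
Q(L) = -3*(206 + L)/(2*L) (Q(L) = -3*(L + 206)/(L + L) = -3*(206 + L)/(2*L))
w(T) = (12 + T)*(224 + T)
Q(-158) + w(-114) = (-3/2 - 309/(-158)) + (2688 + (-114)² + 236*(-114)) = (-3/2 - 309*(-1/158)) + (2688 + 12996 - 26904) = (-3/2 + 309/158) - 11220 = 36/79 - 11220 = -886344/79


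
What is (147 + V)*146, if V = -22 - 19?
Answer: 15476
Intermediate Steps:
V = -41
(147 + V)*146 = (147 - 41)*146 = 106*146 = 15476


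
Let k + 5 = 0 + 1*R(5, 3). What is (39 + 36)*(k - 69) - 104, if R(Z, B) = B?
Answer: -5429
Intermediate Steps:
k = -2 (k = -5 + (0 + 1*3) = -5 + (0 + 3) = -5 + 3 = -2)
(39 + 36)*(k - 69) - 104 = (39 + 36)*(-2 - 69) - 104 = 75*(-71) - 104 = -5325 - 104 = -5429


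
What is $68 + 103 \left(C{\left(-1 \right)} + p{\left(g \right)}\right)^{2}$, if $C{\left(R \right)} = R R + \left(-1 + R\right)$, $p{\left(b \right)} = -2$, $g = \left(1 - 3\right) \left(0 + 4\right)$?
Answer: $995$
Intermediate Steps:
$g = -8$ ($g = \left(-2\right) 4 = -8$)
$C{\left(R \right)} = -1 + R + R^{2}$ ($C{\left(R \right)} = R^{2} + \left(-1 + R\right) = -1 + R + R^{2}$)
$68 + 103 \left(C{\left(-1 \right)} + p{\left(g \right)}\right)^{2} = 68 + 103 \left(\left(-1 - 1 + \left(-1\right)^{2}\right) - 2\right)^{2} = 68 + 103 \left(\left(-1 - 1 + 1\right) - 2\right)^{2} = 68 + 103 \left(-1 - 2\right)^{2} = 68 + 103 \left(-3\right)^{2} = 68 + 103 \cdot 9 = 68 + 927 = 995$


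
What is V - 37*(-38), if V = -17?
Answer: 1389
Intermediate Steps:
V - 37*(-38) = -17 - 37*(-38) = -17 + 1406 = 1389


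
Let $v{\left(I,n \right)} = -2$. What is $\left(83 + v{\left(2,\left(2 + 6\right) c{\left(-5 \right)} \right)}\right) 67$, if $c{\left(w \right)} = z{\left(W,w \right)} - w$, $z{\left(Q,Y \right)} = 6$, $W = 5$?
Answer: $5427$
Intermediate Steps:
$c{\left(w \right)} = 6 - w$
$\left(83 + v{\left(2,\left(2 + 6\right) c{\left(-5 \right)} \right)}\right) 67 = \left(83 - 2\right) 67 = 81 \cdot 67 = 5427$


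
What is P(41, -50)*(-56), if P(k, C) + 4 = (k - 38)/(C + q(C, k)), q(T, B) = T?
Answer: 5642/25 ≈ 225.68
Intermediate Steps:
P(k, C) = -4 + (-38 + k)/(2*C) (P(k, C) = -4 + (k - 38)/(C + C) = -4 + (-38 + k)/((2*C)) = -4 + (-38 + k)*(1/(2*C)) = -4 + (-38 + k)/(2*C))
P(41, -50)*(-56) = ((½)*(-38 + 41 - 8*(-50))/(-50))*(-56) = ((½)*(-1/50)*(-38 + 41 + 400))*(-56) = ((½)*(-1/50)*403)*(-56) = -403/100*(-56) = 5642/25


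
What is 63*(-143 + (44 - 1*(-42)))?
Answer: -3591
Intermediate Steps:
63*(-143 + (44 - 1*(-42))) = 63*(-143 + (44 + 42)) = 63*(-143 + 86) = 63*(-57) = -3591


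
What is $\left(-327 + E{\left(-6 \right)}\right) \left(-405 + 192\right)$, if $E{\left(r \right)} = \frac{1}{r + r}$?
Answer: $\frac{278675}{4} \approx 69669.0$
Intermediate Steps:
$E{\left(r \right)} = \frac{1}{2 r}$
$\left(-327 + E{\left(-6 \right)}\right) \left(-405 + 192\right) = \left(-327 + \frac{1}{2 \left(-6\right)}\right) \left(-405 + 192\right) = \left(-327 + \frac{1}{2} \left(- \frac{1}{6}\right)\right) \left(-213\right) = \left(-327 - \frac{1}{12}\right) \left(-213\right) = \left(- \frac{3925}{12}\right) \left(-213\right) = \frac{278675}{4}$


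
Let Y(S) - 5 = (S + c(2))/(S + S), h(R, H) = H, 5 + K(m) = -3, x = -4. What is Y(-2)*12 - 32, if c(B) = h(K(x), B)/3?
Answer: 32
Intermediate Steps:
K(m) = -8 (K(m) = -5 - 3 = -8)
c(B) = B/3
Y(S) = 5 + (⅔ + S)/(2*S) (Y(S) = 5 + (S + (⅓)*2)/(S + S) = 5 + (S + ⅔)/((2*S)) = 5 + (⅔ + S)*(1/(2*S)) = 5 + (⅔ + S)/(2*S))
Y(-2)*12 - 32 = ((⅙)*(2 + 33*(-2))/(-2))*12 - 32 = ((⅙)*(-½)*(2 - 66))*12 - 32 = ((⅙)*(-½)*(-64))*12 - 32 = (16/3)*12 - 32 = 64 - 32 = 32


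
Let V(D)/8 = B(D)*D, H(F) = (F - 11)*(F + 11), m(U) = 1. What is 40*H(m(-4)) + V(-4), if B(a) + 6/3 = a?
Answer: -4608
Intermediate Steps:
B(a) = -2 + a
H(F) = (-11 + F)*(11 + F)
V(D) = 8*D*(-2 + D) (V(D) = 8*((-2 + D)*D) = 8*(D*(-2 + D)) = 8*D*(-2 + D))
40*H(m(-4)) + V(-4) = 40*(-121 + 1²) + 8*(-4)*(-2 - 4) = 40*(-121 + 1) + 8*(-4)*(-6) = 40*(-120) + 192 = -4800 + 192 = -4608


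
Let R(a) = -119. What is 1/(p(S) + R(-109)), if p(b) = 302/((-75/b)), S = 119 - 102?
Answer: -75/14059 ≈ -0.0053347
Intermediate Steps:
S = 17
p(b) = -302*b/75 (p(b) = 302*(-b/75) = -302*b/75)
1/(p(S) + R(-109)) = 1/(-302/75*17 - 119) = 1/(-5134/75 - 119) = 1/(-14059/75) = -75/14059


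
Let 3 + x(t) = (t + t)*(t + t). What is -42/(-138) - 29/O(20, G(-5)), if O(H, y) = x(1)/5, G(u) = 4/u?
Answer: -3328/23 ≈ -144.70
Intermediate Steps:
x(t) = -3 + 4*t² (x(t) = -3 + (t + t)*(t + t) = -3 + (2*t)*(2*t) = -3 + 4*t²)
O(H, y) = ⅕ (O(H, y) = (-3 + 4*1²)/5 = (-3 + 4*1)*(⅕) = (-3 + 4)*(⅕) = 1*(⅕) = ⅕)
-42/(-138) - 29/O(20, G(-5)) = -42/(-138) - 29/⅕ = -42*(-1/138) - 29*5 = 7/23 - 145 = -3328/23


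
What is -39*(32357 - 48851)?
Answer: 643266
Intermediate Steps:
-39*(32357 - 48851) = -39*(-16494) = 643266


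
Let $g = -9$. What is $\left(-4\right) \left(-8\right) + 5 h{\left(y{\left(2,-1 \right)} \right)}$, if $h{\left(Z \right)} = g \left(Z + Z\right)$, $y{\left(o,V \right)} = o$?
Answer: $-148$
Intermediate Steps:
$h{\left(Z \right)} = - 18 Z$ ($h{\left(Z \right)} = - 9 \left(Z + Z\right) = - 9 \cdot 2 Z = - 18 Z$)
$\left(-4\right) \left(-8\right) + 5 h{\left(y{\left(2,-1 \right)} \right)} = \left(-4\right) \left(-8\right) + 5 \left(\left(-18\right) 2\right) = 32 + 5 \left(-36\right) = 32 - 180 = -148$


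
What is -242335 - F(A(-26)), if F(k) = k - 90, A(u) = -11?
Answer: -242234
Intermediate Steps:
F(k) = -90 + k
-242335 - F(A(-26)) = -242335 - (-90 - 11) = -242335 - 1*(-101) = -242335 + 101 = -242234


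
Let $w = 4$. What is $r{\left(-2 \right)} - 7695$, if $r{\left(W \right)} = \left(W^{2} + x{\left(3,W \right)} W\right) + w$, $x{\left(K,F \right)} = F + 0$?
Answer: $-7683$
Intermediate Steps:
$x{\left(K,F \right)} = F$
$r{\left(W \right)} = 4 + 2 W^{2}$ ($r{\left(W \right)} = \left(W^{2} + W W\right) + 4 = \left(W^{2} + W^{2}\right) + 4 = 2 W^{2} + 4 = 4 + 2 W^{2}$)
$r{\left(-2 \right)} - 7695 = \left(4 + 2 \left(-2\right)^{2}\right) - 7695 = \left(4 + 2 \cdot 4\right) - 7695 = \left(4 + 8\right) - 7695 = 12 - 7695 = -7683$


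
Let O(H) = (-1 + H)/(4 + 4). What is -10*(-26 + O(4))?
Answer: 1025/4 ≈ 256.25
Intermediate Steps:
O(H) = -⅛ + H/8 (O(H) = (-1 + H)/8 = (-1 + H)*(⅛) = -⅛ + H/8)
-10*(-26 + O(4)) = -10*(-26 + (-⅛ + (⅛)*4)) = -10*(-26 + (-⅛ + ½)) = -10*(-26 + 3/8) = -10*(-205/8) = 1025/4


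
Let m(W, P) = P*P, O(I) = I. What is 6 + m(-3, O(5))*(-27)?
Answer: -669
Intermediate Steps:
m(W, P) = P**2
6 + m(-3, O(5))*(-27) = 6 + 5**2*(-27) = 6 + 25*(-27) = 6 - 675 = -669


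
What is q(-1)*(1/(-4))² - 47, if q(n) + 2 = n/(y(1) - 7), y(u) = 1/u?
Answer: -4523/96 ≈ -47.115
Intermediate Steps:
q(n) = -2 - n/6 (q(n) = -2 + n/(1/1 - 7) = -2 + n/(1 - 7) = -2 + n/(-6) = -2 - n/6)
q(-1)*(1/(-4))² - 47 = (-2 - ⅙*(-1))*(1/(-4))² - 47 = (-2 + ⅙)*(1*(-¼))² - 47 = -11*(-¼)²/6 - 47 = -11/6*1/16 - 47 = -11/96 - 47 = -4523/96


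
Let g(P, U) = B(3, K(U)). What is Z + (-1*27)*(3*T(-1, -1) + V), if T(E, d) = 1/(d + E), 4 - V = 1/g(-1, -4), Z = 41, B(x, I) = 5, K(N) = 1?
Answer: -211/10 ≈ -21.100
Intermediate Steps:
g(P, U) = 5
V = 19/5 (V = 4 - 1/5 = 4 - 1*⅕ = 4 - ⅕ = 19/5 ≈ 3.8000)
T(E, d) = 1/(E + d)
Z + (-1*27)*(3*T(-1, -1) + V) = 41 + (-1*27)*(3/(-1 - 1) + 19/5) = 41 - 27*(3/(-2) + 19/5) = 41 - 27*(3*(-½) + 19/5) = 41 - 27*(-3/2 + 19/5) = 41 - 27*23/10 = 41 - 621/10 = -211/10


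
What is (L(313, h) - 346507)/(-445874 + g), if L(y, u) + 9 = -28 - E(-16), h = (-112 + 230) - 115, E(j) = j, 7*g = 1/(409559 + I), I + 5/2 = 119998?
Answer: 642269116216/826401040965 ≈ 0.77719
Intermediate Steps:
I = 239991/2 (I = -5/2 + 119998 = 239991/2 ≈ 1.2000e+5)
g = 2/7413763 (g = 1/(7*(409559 + 239991/2)) = 1/(7*(1059109/2)) = (1/7)*(2/1059109) = 2/7413763 ≈ 2.6977e-7)
h = 3 (h = 118 - 115 = 3)
L(y, u) = -21 (L(y, u) = -9 + (-28 - 1*(-16)) = -9 + (-28 + 16) = -9 - 12 = -21)
(L(313, h) - 346507)/(-445874 + g) = (-21 - 346507)/(-445874 + 2/7413763) = -346528/(-3305604163860/7413763) = -346528*(-7413763/3305604163860) = 642269116216/826401040965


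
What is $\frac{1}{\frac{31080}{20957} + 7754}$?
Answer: $\frac{20957}{162531658} \approx 0.00012894$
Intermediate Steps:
$\frac{1}{\frac{31080}{20957} + 7754} = \frac{1}{\frac{162531658}{20957}} = \frac{20957}{162531658}$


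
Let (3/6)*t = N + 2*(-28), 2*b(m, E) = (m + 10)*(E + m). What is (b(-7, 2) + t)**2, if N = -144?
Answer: 664225/4 ≈ 1.6606e+5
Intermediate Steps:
b(m, E) = (10 + m)*(E + m)/2 (b(m, E) = ((m + 10)*(E + m))/2 = ((10 + m)*(E + m))/2 = (10 + m)*(E + m)/2)
t = -400 (t = 2*(-144 + 2*(-28)) = 2*(-144 - 56) = 2*(-200) = -400)
(b(-7, 2) + t)**2 = (((1/2)*(-7)**2 + 5*2 + 5*(-7) + (1/2)*2*(-7)) - 400)**2 = (((1/2)*49 + 10 - 35 - 7) - 400)**2 = ((49/2 + 10 - 35 - 7) - 400)**2 = (-15/2 - 400)**2 = (-815/2)**2 = 664225/4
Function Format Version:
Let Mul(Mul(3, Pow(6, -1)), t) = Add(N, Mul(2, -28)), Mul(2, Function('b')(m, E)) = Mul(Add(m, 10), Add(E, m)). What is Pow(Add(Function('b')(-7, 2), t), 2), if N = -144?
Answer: Rational(664225, 4) ≈ 1.6606e+5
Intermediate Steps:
Function('b')(m, E) = Mul(Rational(1, 2), Add(10, m), Add(E, m)) (Function('b')(m, E) = Mul(Rational(1, 2), Mul(Add(m, 10), Add(E, m))) = Mul(Rational(1, 2), Mul(Add(10, m), Add(E, m))) = Mul(Rational(1, 2), Add(10, m), Add(E, m)))
t = -400 (t = Mul(2, Add(-144, Mul(2, -28))) = Mul(2, Add(-144, -56)) = Mul(2, -200) = -400)
Pow(Add(Function('b')(-7, 2), t), 2) = Pow(Add(Add(Mul(Rational(1, 2), Pow(-7, 2)), Mul(5, 2), Mul(5, -7), Mul(Rational(1, 2), 2, -7)), -400), 2) = Pow(Add(Add(Mul(Rational(1, 2), 49), 10, -35, -7), -400), 2) = Pow(Add(Add(Rational(49, 2), 10, -35, -7), -400), 2) = Pow(Add(Rational(-15, 2), -400), 2) = Pow(Rational(-815, 2), 2) = Rational(664225, 4)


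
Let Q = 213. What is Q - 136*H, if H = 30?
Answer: -3867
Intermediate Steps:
Q - 136*H = 213 - 136*30 = 213 - 4080 = -3867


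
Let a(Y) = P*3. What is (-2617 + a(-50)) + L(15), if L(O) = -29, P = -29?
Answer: -2733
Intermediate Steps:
a(Y) = -87 (a(Y) = -29*3 = -87)
(-2617 + a(-50)) + L(15) = (-2617 - 87) - 29 = -2704 - 29 = -2733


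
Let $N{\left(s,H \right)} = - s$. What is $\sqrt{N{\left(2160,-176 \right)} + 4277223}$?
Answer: $3 \sqrt{475007} \approx 2067.6$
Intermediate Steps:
$\sqrt{N{\left(2160,-176 \right)} + 4277223} = \sqrt{\left(-1\right) 2160 + 4277223} = \sqrt{-2160 + 4277223} = \sqrt{4275063} = 3 \sqrt{475007}$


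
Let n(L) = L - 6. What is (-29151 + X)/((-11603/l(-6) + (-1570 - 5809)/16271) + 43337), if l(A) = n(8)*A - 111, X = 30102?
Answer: 46421163/2119991537 ≈ 0.021897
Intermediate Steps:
n(L) = -6 + L
l(A) = -111 + 2*A (l(A) = (-6 + 8)*A - 111 = 2*A - 111 = -111 + 2*A)
(-29151 + X)/((-11603/l(-6) + (-1570 - 5809)/16271) + 43337) = (-29151 + 30102)/((-11603/(-111 + 2*(-6)) + (-1570 - 5809)/16271) + 43337) = 951/((-11603/(-111 - 12) - 7379*1/16271) + 43337) = 951/((-11603/(-123) - 7379/16271) + 43337) = 951/((-11603*(-1/123) - 7379/16271) + 43337) = 951/((283/3 - 7379/16271) + 43337) = 951/(4582556/48813 + 43337) = 951/(2119991537/48813) = 951*(48813/2119991537) = 46421163/2119991537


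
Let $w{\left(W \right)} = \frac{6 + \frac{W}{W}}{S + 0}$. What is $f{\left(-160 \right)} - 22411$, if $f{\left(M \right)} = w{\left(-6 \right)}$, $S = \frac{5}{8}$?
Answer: $- \frac{111999}{5} \approx -22400.0$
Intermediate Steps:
$S = \frac{5}{8}$ ($S = 5 \cdot \frac{1}{8} = \frac{5}{8} \approx 0.625$)
$w{\left(W \right)} = \frac{56}{5}$ ($w{\left(W \right)} = \frac{6 + \frac{W}{W}}{\frac{5}{8} + 0} = \frac{6 + 1}{\frac{5}{8}} = 7 \cdot \frac{8}{5} = \frac{56}{5}$)
$f{\left(M \right)} = \frac{56}{5}$
$f{\left(-160 \right)} - 22411 = \frac{56}{5} - 22411 = - \frac{111999}{5}$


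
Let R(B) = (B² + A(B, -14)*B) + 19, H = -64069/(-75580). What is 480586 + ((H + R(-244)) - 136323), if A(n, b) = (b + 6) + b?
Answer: 30926341949/75580 ≈ 4.0919e+5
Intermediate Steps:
H = 64069/75580 (H = -64069*(-1/75580) = 64069/75580 ≈ 0.84770)
A(n, b) = 6 + 2*b (A(n, b) = (6 + b) + b = 6 + 2*b)
R(B) = 19 + B² - 22*B (R(B) = (B² + (6 + 2*(-14))*B) + 19 = (B² + (6 - 28)*B) + 19 = (B² - 22*B) + 19 = 19 + B² - 22*B)
480586 + ((H + R(-244)) - 136323) = 480586 + ((64069/75580 + (19 + (-244)² - 22*(-244))) - 136323) = 480586 + ((64069/75580 + (19 + 59536 + 5368)) - 136323) = 480586 + ((64069/75580 + 64923) - 136323) = 480586 + (4906944409/75580 - 136323) = 480586 - 5396347931/75580 = 30926341949/75580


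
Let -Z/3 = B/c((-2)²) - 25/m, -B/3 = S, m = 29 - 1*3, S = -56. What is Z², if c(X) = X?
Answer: 10246401/676 ≈ 15157.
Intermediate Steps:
m = 26 (m = 29 - 3 = 26)
B = 168 (B = -3*(-56) = 168)
Z = -3201/26 (Z = -3*(168/((-2)²) - 25/26) = -3*(168/4 - 25*1/26) = -3*(168*(¼) - 25/26) = -3*(42 - 25/26) = -3*1067/26 = -3201/26 ≈ -123.12)
Z² = (-3201/26)² = 10246401/676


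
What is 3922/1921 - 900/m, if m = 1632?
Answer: 22901/15368 ≈ 1.4902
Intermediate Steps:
3922/1921 - 900/m = 3922/1921 - 900/1632 = 3922*(1/1921) - 900*1/1632 = 3922/1921 - 75/136 = 22901/15368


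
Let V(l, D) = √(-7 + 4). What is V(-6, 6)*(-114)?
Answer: -114*I*√3 ≈ -197.45*I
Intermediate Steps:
V(l, D) = I*√3 (V(l, D) = √(-3) = I*√3)
V(-6, 6)*(-114) = (I*√3)*(-114) = -114*I*√3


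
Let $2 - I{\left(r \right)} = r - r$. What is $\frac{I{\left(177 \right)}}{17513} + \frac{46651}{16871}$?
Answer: $\frac{817032705}{295461823} \approx 2.7653$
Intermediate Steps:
$I{\left(r \right)} = 2$ ($I{\left(r \right)} = 2 - \left(r - r\right) = 2 - 0 = 2 + 0 = 2$)
$\frac{I{\left(177 \right)}}{17513} + \frac{46651}{16871} = \frac{2}{17513} + \frac{46651}{16871} = \frac{817032705}{295461823}$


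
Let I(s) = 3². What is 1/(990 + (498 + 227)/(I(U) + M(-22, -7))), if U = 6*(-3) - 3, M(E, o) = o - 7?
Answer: 1/845 ≈ 0.0011834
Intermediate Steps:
M(E, o) = -7 + o
U = -21 (U = -18 - 3 = -21)
I(s) = 9
1/(990 + (498 + 227)/(I(U) + M(-22, -7))) = 1/(990 + (498 + 227)/(9 + (-7 - 7))) = 1/(990 + 725/(9 - 14)) = 1/(990 + 725/(-5)) = 1/(990 + 725*(-⅕)) = 1/(990 - 145) = 1/845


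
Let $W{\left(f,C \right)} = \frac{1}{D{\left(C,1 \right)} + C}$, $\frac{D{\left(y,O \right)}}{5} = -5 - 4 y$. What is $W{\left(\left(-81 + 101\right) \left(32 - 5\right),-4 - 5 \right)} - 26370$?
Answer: $- \frac{3850019}{146} \approx -26370.0$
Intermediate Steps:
$D{\left(y,O \right)} = -25 - 20 y$ ($D{\left(y,O \right)} = 5 \left(-5 - 4 y\right) = -25 - 20 y$)
$W{\left(f,C \right)} = \frac{1}{-25 - 19 C}$ ($W{\left(f,C \right)} = \frac{1}{\left(-25 - 20 C\right) + C} = \frac{1}{-25 - 19 C}$)
$W{\left(\left(-81 + 101\right) \left(32 - 5\right),-4 - 5 \right)} - 26370 = - \frac{1}{25 + 19 \left(-4 - 5\right)} - 26370 = - \frac{1}{25 + 19 \left(-9\right)} - 26370 = - \frac{1}{25 - 171} - 26370 = - \frac{1}{-146} - 26370 = \left(-1\right) \left(- \frac{1}{146}\right) - 26370 = \frac{1}{146} - 26370 = - \frac{3850019}{146}$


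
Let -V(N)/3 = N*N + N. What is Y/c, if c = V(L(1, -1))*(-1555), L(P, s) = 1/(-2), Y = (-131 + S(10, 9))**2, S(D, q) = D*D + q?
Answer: -1936/4665 ≈ -0.41501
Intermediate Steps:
S(D, q) = q + D**2 (S(D, q) = D**2 + q = q + D**2)
Y = 484 (Y = (-131 + (9 + 10**2))**2 = (-131 + (9 + 100))**2 = (-131 + 109)**2 = (-22)**2 = 484)
L(P, s) = -1/2
V(N) = -3*N - 3*N**2 (V(N) = -3*(N*N + N) = -3*(N**2 + N) = -3*(N + N**2) = -3*N - 3*N**2)
c = -4665/4 (c = -3*(-1/2)*(1 - 1/2)*(-1555) = -3*(-1/2)*1/2*(-1555) = (3/4)*(-1555) = -4665/4 ≈ -1166.3)
Y/c = 484/(-4665/4) = 484*(-4/4665) = -1936/4665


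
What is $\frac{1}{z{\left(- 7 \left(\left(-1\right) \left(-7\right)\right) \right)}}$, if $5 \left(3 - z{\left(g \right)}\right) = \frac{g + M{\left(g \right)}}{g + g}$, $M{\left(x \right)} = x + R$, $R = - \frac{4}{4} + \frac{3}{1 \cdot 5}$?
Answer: $\frac{1225}{3429} \approx 0.35725$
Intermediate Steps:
$R = - \frac{2}{5}$ ($R = \left(-4\right) \frac{1}{4} + \frac{3}{5} = -1 + 3 \cdot \frac{1}{5} = -1 + \frac{3}{5} = - \frac{2}{5} \approx -0.4$)
$M{\left(x \right)} = - \frac{2}{5} + x$ ($M{\left(x \right)} = x - \frac{2}{5} = - \frac{2}{5} + x$)
$z{\left(g \right)} = 3 - \frac{- \frac{2}{5} + 2 g}{10 g}$ ($z{\left(g \right)} = 3 - \frac{\left(g + \left(- \frac{2}{5} + g\right)\right) \frac{1}{g + g}}{5} = 3 - \frac{\left(- \frac{2}{5} + 2 g\right) \frac{1}{2 g}}{5} = 3 - \frac{\frac{1}{2} \frac{1}{g} \left(- \frac{2}{5} + 2 g\right)}{5} = 3 - \frac{- \frac{2}{5} + 2 g}{10 g}$)
$\frac{1}{z{\left(- 7 \left(\left(-1\right) \left(-7\right)\right) \right)}} = \frac{1}{\frac{1}{25} \frac{1}{\left(-7\right) \left(\left(-1\right) \left(-7\right)\right)} \left(1 + 70 \left(- 7 \left(\left(-1\right) \left(-7\right)\right)\right)\right)} = \frac{1}{\frac{1}{25} \frac{1}{\left(-7\right) 7} \left(1 + 70 \left(\left(-7\right) 7\right)\right)} = \frac{1}{\frac{1}{25} \frac{1}{-49} \left(1 + 70 \left(-49\right)\right)} = \frac{1}{\frac{1}{25} \left(- \frac{1}{49}\right) \left(1 - 3430\right)} = \frac{1}{\frac{1}{25} \left(- \frac{1}{49}\right) \left(-3429\right)} = \frac{1}{\frac{3429}{1225}} = \frac{1225}{3429}$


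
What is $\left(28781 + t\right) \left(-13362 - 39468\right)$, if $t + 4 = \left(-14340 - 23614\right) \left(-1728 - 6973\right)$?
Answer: $-17447980832730$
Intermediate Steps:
$t = 330237750$ ($t = -4 + \left(-14340 - 23614\right) \left(-1728 - 6973\right) = -4 - -330237754 = -4 + 330237754 = 330237750$)
$\left(28781 + t\right) \left(-13362 - 39468\right) = \left(28781 + 330237750\right) \left(-13362 - 39468\right) = 330266531 \left(-52830\right) = -17447980832730$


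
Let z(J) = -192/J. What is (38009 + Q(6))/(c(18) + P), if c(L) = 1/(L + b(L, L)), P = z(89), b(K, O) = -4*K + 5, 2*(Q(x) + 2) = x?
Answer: -165761610/9497 ≈ -17454.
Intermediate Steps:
Q(x) = -2 + x/2
b(K, O) = 5 - 4*K
P = -192/89 ≈ -2.1573
c(L) = 1/(5 - 3*L) (c(L) = 1/(L + (5 - 4*L)) = 1/(5 - 3*L))
(38009 + Q(6))/(c(18) + P) = (38009 + (-2 + (1/2)*6))/(-1/(-5 + 3*18) - 192/89) = (38009 + (-2 + 3))/(-1/(-5 + 54) - 192/89) = (38009 + 1)/(-1/49 - 192/89) = 38010/(-1*1/49 - 192/89) = 38010/(-1/49 - 192/89) = 38010/(-9497/4361) = 38010*(-4361/9497) = -165761610/9497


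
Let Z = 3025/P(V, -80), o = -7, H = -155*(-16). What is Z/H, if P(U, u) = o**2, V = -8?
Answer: 605/24304 ≈ 0.024893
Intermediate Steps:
H = 2480
P(U, u) = 49 (P(U, u) = (-7)**2 = 49)
Z = 3025/49 ≈ 61.735
Z/H = (3025/49)/2480 = (3025/49)*(1/2480) = 605/24304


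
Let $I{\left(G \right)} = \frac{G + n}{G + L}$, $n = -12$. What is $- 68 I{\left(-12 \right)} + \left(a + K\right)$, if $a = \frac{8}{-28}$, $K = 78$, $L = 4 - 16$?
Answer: $\frac{68}{7} \approx 9.7143$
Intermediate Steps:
$L = -12$ ($L = 4 - 16 = -12$)
$a = - \frac{2}{7}$ ($a = 8 \left(- \frac{1}{28}\right) = - \frac{2}{7} \approx -0.28571$)
$I{\left(G \right)} = 1$ ($I{\left(G \right)} = \frac{G - 12}{G - 12} = \frac{-12 + G}{-12 + G} = 1$)
$- 68 I{\left(-12 \right)} + \left(a + K\right) = \left(-68\right) 1 + \left(- \frac{2}{7} + 78\right) = -68 + \frac{544}{7} = \frac{68}{7}$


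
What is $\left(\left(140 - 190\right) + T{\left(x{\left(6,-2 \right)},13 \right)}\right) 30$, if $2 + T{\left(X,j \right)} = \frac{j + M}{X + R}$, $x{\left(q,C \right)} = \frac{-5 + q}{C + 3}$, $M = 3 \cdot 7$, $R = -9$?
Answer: $- \frac{3375}{2} \approx -1687.5$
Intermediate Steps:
$M = 21$
$x{\left(q,C \right)} = \frac{-5 + q}{3 + C}$
$T{\left(X,j \right)} = -2 + \frac{21 + j}{-9 + X}$ ($T{\left(X,j \right)} = -2 + \frac{j + 21}{X - 9} = -2 + \frac{21 + j}{-9 + X}$)
$\left(\left(140 - 190\right) + T{\left(x{\left(6,-2 \right)},13 \right)}\right) 30 = \left(\left(140 - 190\right) + \frac{39 + 13 - 2 \frac{-5 + 6}{3 - 2}}{-9 + \frac{-5 + 6}{3 - 2}}\right) 30 = \left(\left(140 - 190\right) + \frac{39 + 13 - 2 \cdot 1^{-1} \cdot 1}{-9 + 1^{-1} \cdot 1}\right) 30 = \left(-50 + \frac{39 + 13 - 2 \cdot 1 \cdot 1}{-9 + 1 \cdot 1}\right) 30 = \left(-50 + \frac{39 + 13 - 2}{-9 + 1}\right) 30 = \left(-50 + \frac{39 + 13 - 2}{-8}\right) 30 = \left(-50 - \frac{25}{4}\right) 30 = \left(- \frac{225}{4}\right) 30 = - \frac{3375}{2}$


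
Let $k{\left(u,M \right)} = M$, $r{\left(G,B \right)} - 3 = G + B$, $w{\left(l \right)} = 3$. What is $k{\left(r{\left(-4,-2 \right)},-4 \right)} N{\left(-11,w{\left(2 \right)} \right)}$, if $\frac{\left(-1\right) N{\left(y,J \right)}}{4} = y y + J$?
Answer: $1984$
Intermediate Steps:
$r{\left(G,B \right)} = 3 + B + G$ ($r{\left(G,B \right)} = 3 + \left(G + B\right) = 3 + \left(B + G\right) = 3 + B + G$)
$N{\left(y,J \right)} = - 4 J - 4 y^{2}$ ($N{\left(y,J \right)} = - 4 \left(y y + J\right) = - 4 \left(y^{2} + J\right) = - 4 \left(J + y^{2}\right) = - 4 J - 4 y^{2}$)
$k{\left(r{\left(-4,-2 \right)},-4 \right)} N{\left(-11,w{\left(2 \right)} \right)} = - 4 \left(\left(-4\right) 3 - 4 \left(-11\right)^{2}\right) = - 4 \left(-12 - 484\right) = \left(-4\right) \left(-496\right) = 1984$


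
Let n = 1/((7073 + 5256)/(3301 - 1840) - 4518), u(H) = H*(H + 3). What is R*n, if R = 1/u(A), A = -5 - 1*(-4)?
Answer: 1461/13176938 ≈ 0.00011088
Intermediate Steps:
A = -1 (A = -5 + 4 = -1)
u(H) = H*(3 + H)
R = -½ (R = 1/(-(3 - 1)) = 1/(-1*2) = 1/(-2) = -½ ≈ -0.50000)
n = -1461/6588469 (n = 1/(12329/1461 - 4518) = 1/(-6588469/1461) = -1461/6588469 ≈ -0.00022175)
R*n = -½*(-1461/6588469) = 1461/13176938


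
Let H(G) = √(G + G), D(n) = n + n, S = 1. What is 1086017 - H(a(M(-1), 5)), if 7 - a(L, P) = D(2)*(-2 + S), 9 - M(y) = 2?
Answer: 1086017 - √22 ≈ 1.0860e+6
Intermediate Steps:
M(y) = 7 (M(y) = 9 - 1*2 = 9 - 2 = 7)
D(n) = 2*n
a(L, P) = 11 (a(L, P) = 7 - 2*2*(-2 + 1) = 7 - 4*(-1) = 7 - 1*(-4) = 7 + 4 = 11)
H(G) = √2*√G (H(G) = √(2*G) = √2*√G)
1086017 - H(a(M(-1), 5)) = 1086017 - √2*√11 = 1086017 - √22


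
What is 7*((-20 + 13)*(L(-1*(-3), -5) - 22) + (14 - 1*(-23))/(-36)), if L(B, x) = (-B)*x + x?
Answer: 20909/36 ≈ 580.81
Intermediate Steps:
L(B, x) = x - B*x (L(B, x) = -B*x + x = x - B*x)
7*((-20 + 13)*(L(-1*(-3), -5) - 22) + (14 - 1*(-23))/(-36)) = 7*((-20 + 13)*(-5*(1 - (-1)*(-3)) - 22) + (14 - 1*(-23))/(-36)) = 7*(-7*(-5*(1 - 1*3) - 22) + (14 + 23)*(-1/36)) = 7*(-7*(-5*(1 - 3) - 22) + 37*(-1/36)) = 7*(-7*(-5*(-2) - 22) - 37/36) = 7*(-7*(10 - 22) - 37/36) = 7*(-7*(-12) - 37/36) = 7*(84 - 37/36) = 7*(2987/36) = 20909/36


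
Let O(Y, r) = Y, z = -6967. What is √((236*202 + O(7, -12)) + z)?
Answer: 2*√10178 ≈ 201.77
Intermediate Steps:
√((236*202 + O(7, -12)) + z) = √((236*202 + 7) - 6967) = √((47672 + 7) - 6967) = √(47679 - 6967) = √40712 = 2*√10178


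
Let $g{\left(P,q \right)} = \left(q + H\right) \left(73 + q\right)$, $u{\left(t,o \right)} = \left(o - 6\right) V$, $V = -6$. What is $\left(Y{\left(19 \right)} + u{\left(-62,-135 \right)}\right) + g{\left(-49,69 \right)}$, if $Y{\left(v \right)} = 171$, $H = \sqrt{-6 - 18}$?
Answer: $10815 + 284 i \sqrt{6} \approx 10815.0 + 695.66 i$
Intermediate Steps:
$H = 2 i \sqrt{6}$ ($H = \sqrt{-24} = 2 i \sqrt{6} \approx 4.899 i$)
$u{\left(t,o \right)} = 36 - 6 o$ ($u{\left(t,o \right)} = \left(o - 6\right) \left(-6\right) = \left(-6 + o\right) \left(-6\right) = 36 - 6 o$)
$g{\left(P,q \right)} = \left(73 + q\right) \left(q + 2 i \sqrt{6}\right)$ ($g{\left(P,q \right)} = \left(q + 2 i \sqrt{6}\right) \left(73 + q\right) = \left(73 + q\right) \left(q + 2 i \sqrt{6}\right)$)
$\left(Y{\left(19 \right)} + u{\left(-62,-135 \right)}\right) + g{\left(-49,69 \right)} = \left(171 + \left(36 - -810\right)\right) + \left(69^{2} + 73 \cdot 69 + 146 i \sqrt{6} + 2 i 69 \sqrt{6}\right) = \left(171 + \left(36 + 810\right)\right) + \left(4761 + 5037 + 146 i \sqrt{6} + 138 i \sqrt{6}\right) = \left(171 + 846\right) + \left(9798 + 284 i \sqrt{6}\right) = 1017 + \left(9798 + 284 i \sqrt{6}\right) = 10815 + 284 i \sqrt{6}$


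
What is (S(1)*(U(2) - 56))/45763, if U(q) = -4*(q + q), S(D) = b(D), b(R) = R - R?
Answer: 0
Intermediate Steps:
b(R) = 0
S(D) = 0
U(q) = -8*q
(S(1)*(U(2) - 56))/45763 = (0*(-8*2 - 56))/45763 = (0*(-16 - 56))*(1/45763) = (0*(-72))*(1/45763) = 0*(1/45763) = 0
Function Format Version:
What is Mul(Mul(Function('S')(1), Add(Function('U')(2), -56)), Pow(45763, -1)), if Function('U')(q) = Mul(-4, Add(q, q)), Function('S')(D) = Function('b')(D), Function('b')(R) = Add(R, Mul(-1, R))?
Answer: 0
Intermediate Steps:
Function('b')(R) = 0
Function('S')(D) = 0
Function('U')(q) = Mul(-8, q) (Function('U')(q) = Mul(-4, Mul(2, q)) = Mul(-8, q))
Mul(Mul(Function('S')(1), Add(Function('U')(2), -56)), Pow(45763, -1)) = Mul(Mul(0, Add(Mul(-8, 2), -56)), Pow(45763, -1)) = Mul(Mul(0, Add(-16, -56)), Rational(1, 45763)) = Mul(Mul(0, -72), Rational(1, 45763)) = Mul(0, Rational(1, 45763)) = 0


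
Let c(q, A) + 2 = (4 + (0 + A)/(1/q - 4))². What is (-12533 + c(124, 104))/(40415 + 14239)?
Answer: -2952229319/13391596350 ≈ -0.22045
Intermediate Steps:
c(q, A) = -2 + (4 + A/(-4 + 1/q))² (c(q, A) = -2 + (4 + (0 + A)/(1/q - 4))² = -2 + (4 + A/(-4 + 1/q))²)
(-12533 + c(124, 104))/(40415 + 14239) = (-12533 + (-2 + (4 - 16*124 + 104*124)²/(-1 + 4*124)²))/(40415 + 14239) = (-12533 + (-2 + (4 - 1984 + 12896)²/(-1 + 496)²))/54654 = (-12533 + (-2 + 10916²/495²))*(1/54654) = (-12533 + (-2 + (1/245025)*119159056))*(1/54654) = (-12533 + (-2 + 119159056/245025))*(1/54654) = (-12533 + 118669006/245025)*(1/54654) = -2952229319/245025*1/54654 = -2952229319/13391596350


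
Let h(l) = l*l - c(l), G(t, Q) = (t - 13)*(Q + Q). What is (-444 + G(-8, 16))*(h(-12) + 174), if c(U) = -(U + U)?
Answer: -328104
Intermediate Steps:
c(U) = -2*U
G(t, Q) = 2*Q*(-13 + t) (G(t, Q) = (-13 + t)*(2*Q) = 2*Q*(-13 + t))
h(l) = l² + 2*l (h(l) = l*l - (-2)*l = l² + 2*l)
(-444 + G(-8, 16))*(h(-12) + 174) = (-444 + 2*16*(-13 - 8))*(-12*(2 - 12) + 174) = (-444 + 2*16*(-21))*(-12*(-10) + 174) = (-444 - 672)*(120 + 174) = -1116*294 = -328104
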